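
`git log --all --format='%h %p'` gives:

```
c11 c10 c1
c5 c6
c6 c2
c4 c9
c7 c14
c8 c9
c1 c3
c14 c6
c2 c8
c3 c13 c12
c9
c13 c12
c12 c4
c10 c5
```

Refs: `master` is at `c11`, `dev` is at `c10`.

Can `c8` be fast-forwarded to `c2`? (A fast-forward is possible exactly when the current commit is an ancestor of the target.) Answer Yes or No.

Yes

A fast-forward from c8 to c2 is possible iff c8 is an ancestor of c2.
Ancestors of c2: {c2, c8, c9}.
c8 is among them, so fast-forward is possible.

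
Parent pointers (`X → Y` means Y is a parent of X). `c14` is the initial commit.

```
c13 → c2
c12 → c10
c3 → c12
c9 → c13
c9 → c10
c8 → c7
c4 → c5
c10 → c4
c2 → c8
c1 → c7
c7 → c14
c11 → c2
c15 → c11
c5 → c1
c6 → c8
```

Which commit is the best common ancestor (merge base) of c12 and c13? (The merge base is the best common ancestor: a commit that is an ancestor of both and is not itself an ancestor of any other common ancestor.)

Ancestors of c12: {c1, c10, c12, c14, c4, c5, c7}.
Ancestors of c13: {c13, c14, c2, c7, c8}.
Common ancestors: {c14, c7}.
Among these, c7 is not an ancestor of any other common ancestor — it is the merge base.

c7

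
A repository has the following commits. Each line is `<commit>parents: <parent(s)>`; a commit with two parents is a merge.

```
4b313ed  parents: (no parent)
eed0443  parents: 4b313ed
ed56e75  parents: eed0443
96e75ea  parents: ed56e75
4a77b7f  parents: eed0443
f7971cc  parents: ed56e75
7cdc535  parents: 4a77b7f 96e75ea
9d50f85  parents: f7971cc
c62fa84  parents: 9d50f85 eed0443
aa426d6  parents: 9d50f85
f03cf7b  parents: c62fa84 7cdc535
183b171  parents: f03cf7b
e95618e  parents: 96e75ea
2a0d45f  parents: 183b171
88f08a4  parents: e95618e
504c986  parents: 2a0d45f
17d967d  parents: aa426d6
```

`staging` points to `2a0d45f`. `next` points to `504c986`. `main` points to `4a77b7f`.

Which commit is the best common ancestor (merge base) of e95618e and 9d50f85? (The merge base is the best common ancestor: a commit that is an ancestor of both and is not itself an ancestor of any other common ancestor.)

ed56e75

Ancestors of e95618e: {4b313ed, 96e75ea, e95618e, ed56e75, eed0443}.
Ancestors of 9d50f85: {4b313ed, 9d50f85, ed56e75, eed0443, f7971cc}.
Common ancestors: {4b313ed, ed56e75, eed0443}.
Among these, ed56e75 is not an ancestor of any other common ancestor — it is the merge base.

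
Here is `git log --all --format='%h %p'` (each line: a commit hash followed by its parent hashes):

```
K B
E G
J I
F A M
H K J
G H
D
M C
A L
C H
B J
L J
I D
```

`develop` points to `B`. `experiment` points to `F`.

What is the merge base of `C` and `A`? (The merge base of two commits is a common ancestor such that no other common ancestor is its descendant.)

Ancestors of C: {B, C, D, H, I, J, K}.
Ancestors of A: {A, D, I, J, L}.
Common ancestors: {D, I, J}.
Among these, J is not an ancestor of any other common ancestor — it is the merge base.

J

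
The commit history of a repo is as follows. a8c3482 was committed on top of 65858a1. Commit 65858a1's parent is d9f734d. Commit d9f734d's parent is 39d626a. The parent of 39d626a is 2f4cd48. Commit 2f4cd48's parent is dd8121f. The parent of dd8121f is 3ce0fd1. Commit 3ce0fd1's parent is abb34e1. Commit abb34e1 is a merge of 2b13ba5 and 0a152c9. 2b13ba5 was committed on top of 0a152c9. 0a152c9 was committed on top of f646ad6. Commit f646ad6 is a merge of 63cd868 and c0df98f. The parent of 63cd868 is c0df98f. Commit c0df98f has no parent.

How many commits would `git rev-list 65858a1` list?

12

Walking parent pointers from 65858a1: reachable set = {0a152c9, 2b13ba5, 2f4cd48, 39d626a, 3ce0fd1, 63cd868, 65858a1, abb34e1, c0df98f, d9f734d, dd8121f, f646ad6}.
That is 12 commits.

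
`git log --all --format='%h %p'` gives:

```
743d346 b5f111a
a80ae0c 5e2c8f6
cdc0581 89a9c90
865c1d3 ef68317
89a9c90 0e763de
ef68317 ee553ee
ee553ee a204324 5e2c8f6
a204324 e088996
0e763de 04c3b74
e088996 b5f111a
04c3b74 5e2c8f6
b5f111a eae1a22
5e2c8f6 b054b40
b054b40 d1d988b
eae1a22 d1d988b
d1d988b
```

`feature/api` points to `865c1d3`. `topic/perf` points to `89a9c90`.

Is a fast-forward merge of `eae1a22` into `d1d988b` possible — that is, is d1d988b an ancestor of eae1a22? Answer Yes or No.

Yes

A fast-forward from d1d988b to eae1a22 is possible iff d1d988b is an ancestor of eae1a22.
Ancestors of eae1a22: {d1d988b, eae1a22}.
d1d988b is among them, so fast-forward is possible.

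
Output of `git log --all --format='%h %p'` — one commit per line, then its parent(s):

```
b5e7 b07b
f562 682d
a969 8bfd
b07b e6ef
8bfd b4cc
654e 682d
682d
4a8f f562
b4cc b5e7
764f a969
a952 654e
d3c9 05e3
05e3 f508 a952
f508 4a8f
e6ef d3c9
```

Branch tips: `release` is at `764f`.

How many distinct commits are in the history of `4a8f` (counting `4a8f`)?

3

Walking parent pointers from 4a8f: reachable set = {4a8f, 682d, f562}.
That is 3 commits.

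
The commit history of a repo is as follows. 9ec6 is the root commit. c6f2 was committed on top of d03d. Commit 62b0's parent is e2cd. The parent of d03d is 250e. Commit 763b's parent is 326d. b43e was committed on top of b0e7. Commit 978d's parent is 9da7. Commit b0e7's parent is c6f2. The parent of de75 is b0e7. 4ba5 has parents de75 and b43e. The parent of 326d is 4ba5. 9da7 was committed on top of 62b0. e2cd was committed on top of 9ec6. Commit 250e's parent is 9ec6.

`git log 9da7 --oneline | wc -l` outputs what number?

Walking parent pointers from 9da7: reachable set = {62b0, 9da7, 9ec6, e2cd}.
That is 4 commits.

4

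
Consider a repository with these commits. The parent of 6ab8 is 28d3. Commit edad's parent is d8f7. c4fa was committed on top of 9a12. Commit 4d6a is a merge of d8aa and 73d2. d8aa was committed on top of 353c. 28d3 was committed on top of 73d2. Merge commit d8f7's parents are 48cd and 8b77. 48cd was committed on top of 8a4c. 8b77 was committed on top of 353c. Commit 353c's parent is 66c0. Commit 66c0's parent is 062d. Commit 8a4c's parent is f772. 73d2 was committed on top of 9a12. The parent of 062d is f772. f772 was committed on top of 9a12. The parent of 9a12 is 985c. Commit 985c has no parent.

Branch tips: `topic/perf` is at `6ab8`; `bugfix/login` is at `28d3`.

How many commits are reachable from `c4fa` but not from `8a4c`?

Reachable from c4fa: {985c, 9a12, c4fa}.
Reachable from 8a4c: {8a4c, 985c, 9a12, f772}.
In c4fa's history but not 8a4c's: {c4fa} — 1 commit.

1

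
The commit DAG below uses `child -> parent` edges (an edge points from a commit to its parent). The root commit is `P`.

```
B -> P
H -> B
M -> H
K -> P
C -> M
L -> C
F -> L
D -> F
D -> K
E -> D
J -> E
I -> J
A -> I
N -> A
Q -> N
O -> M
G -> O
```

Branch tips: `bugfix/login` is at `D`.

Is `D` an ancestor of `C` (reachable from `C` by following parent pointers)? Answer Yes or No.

No

Ancestors of C: {B, C, H, M, P}.
D is not in that set, so it is not an ancestor of C.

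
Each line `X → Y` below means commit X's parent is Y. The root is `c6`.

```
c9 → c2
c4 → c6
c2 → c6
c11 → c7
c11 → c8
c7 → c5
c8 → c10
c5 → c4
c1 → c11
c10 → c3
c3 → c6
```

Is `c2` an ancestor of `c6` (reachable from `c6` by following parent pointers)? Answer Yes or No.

No

Ancestors of c6: {c6}.
c2 is not in that set, so it is not an ancestor of c6.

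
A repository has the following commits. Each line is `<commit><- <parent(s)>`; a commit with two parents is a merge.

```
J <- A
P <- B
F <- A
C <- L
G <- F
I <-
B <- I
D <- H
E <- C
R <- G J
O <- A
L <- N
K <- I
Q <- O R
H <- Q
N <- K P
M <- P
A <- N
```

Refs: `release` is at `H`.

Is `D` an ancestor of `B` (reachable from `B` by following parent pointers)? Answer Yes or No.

Ancestors of B: {B, I}.
D is not in that set, so it is not an ancestor of B.

No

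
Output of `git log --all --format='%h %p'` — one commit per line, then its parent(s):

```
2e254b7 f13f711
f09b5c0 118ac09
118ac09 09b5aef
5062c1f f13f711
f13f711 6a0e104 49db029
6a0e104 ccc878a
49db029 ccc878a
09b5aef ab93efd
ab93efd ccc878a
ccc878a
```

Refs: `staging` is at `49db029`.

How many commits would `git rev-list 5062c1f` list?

5

Walking parent pointers from 5062c1f: reachable set = {49db029, 5062c1f, 6a0e104, ccc878a, f13f711}.
That is 5 commits.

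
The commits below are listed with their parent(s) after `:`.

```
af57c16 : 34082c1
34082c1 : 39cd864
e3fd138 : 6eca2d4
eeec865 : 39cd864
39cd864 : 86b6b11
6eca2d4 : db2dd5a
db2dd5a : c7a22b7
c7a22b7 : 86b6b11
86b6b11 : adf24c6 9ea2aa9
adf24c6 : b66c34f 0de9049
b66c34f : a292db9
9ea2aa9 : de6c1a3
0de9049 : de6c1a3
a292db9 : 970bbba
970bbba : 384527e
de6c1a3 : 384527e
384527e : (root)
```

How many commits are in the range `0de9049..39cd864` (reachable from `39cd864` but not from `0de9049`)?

7

Reachable from 39cd864: {0de9049, 384527e, 39cd864, 86b6b11, 970bbba, 9ea2aa9, a292db9, adf24c6, b66c34f, de6c1a3}.
Reachable from 0de9049: {0de9049, 384527e, de6c1a3}.
In 39cd864's history but not 0de9049's: {39cd864, 86b6b11, 970bbba, 9ea2aa9, a292db9, adf24c6, b66c34f} — 7 commits.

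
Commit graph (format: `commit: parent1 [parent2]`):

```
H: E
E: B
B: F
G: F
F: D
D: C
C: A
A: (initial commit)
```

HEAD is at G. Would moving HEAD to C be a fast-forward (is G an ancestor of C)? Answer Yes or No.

No

A fast-forward from G to C is possible iff G is an ancestor of C.
Ancestors of C: {A, C}.
G is not among them, so fast-forward is not possible.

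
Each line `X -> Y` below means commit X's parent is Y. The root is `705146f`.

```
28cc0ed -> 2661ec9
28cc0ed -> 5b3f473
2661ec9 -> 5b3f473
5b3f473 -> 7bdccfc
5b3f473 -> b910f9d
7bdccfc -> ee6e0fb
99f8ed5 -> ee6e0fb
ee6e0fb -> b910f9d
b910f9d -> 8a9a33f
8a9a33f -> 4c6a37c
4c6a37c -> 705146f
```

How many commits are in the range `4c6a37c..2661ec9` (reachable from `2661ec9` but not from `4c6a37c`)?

6

Reachable from 2661ec9: {2661ec9, 4c6a37c, 5b3f473, 705146f, 7bdccfc, 8a9a33f, b910f9d, ee6e0fb}.
Reachable from 4c6a37c: {4c6a37c, 705146f}.
In 2661ec9's history but not 4c6a37c's: {2661ec9, 5b3f473, 7bdccfc, 8a9a33f, b910f9d, ee6e0fb} — 6 commits.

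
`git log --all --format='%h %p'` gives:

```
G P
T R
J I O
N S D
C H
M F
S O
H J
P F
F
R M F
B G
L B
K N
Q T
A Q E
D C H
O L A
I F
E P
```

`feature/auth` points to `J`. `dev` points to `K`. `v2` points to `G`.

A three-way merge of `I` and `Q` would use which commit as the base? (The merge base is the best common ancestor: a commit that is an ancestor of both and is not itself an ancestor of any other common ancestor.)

Ancestors of I: {F, I}.
Ancestors of Q: {F, M, Q, R, T}.
Common ancestors: {F}.
The only common ancestor is F, so it is the merge base.

F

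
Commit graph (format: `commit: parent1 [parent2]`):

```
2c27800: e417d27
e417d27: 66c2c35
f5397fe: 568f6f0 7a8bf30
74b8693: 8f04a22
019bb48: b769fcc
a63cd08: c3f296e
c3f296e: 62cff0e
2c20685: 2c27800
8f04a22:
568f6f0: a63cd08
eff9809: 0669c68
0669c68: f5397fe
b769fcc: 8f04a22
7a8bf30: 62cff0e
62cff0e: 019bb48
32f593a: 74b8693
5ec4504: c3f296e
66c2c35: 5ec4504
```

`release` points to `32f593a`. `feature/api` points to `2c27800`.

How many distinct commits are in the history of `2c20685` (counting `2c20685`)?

10

Walking parent pointers from 2c20685: reachable set = {019bb48, 2c20685, 2c27800, 5ec4504, 62cff0e, 66c2c35, 8f04a22, b769fcc, c3f296e, e417d27}.
That is 10 commits.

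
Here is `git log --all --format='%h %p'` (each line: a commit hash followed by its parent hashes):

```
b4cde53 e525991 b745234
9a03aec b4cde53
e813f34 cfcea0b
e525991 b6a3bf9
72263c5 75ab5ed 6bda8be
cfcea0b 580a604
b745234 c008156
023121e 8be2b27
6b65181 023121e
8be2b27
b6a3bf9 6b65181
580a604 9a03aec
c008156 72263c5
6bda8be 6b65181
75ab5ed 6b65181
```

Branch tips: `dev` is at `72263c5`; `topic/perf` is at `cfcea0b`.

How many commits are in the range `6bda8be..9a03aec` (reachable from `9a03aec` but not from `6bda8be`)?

8

Reachable from 9a03aec: {023121e, 6b65181, 6bda8be, 72263c5, 75ab5ed, 8be2b27, 9a03aec, b4cde53, b6a3bf9, b745234, c008156, e525991}.
Reachable from 6bda8be: {023121e, 6b65181, 6bda8be, 8be2b27}.
In 9a03aec's history but not 6bda8be's: {72263c5, 75ab5ed, 9a03aec, b4cde53, b6a3bf9, b745234, c008156, e525991} — 8 commits.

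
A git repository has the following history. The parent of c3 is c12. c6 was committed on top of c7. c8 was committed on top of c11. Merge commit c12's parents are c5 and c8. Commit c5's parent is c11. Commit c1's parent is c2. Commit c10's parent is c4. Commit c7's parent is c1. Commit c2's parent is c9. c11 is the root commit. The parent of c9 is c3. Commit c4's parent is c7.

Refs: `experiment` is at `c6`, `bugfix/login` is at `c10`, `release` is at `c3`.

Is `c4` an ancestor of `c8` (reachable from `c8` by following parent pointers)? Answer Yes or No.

Ancestors of c8: {c11, c8}.
c4 is not in that set, so it is not an ancestor of c8.

No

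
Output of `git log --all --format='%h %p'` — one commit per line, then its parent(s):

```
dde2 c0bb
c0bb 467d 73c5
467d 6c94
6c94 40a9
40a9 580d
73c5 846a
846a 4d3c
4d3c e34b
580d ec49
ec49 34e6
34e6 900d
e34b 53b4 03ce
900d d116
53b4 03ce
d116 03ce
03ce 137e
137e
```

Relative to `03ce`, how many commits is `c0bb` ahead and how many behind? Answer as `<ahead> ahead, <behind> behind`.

Reachable from c0bb: {03ce, 137e, 34e6, 40a9, 467d, 4d3c, 53b4, 580d, 6c94, 73c5, 846a, 900d, c0bb, d116, e34b, ec49}.
Reachable from 03ce: {03ce, 137e}.
Only in c0bb's history (ahead): {34e6, 40a9, 467d, 4d3c, 53b4, 580d, 6c94, 73c5, 846a, 900d, c0bb, d116, e34b, ec49} — 14.
Only in 03ce's history (behind): {} — 0.

14 ahead, 0 behind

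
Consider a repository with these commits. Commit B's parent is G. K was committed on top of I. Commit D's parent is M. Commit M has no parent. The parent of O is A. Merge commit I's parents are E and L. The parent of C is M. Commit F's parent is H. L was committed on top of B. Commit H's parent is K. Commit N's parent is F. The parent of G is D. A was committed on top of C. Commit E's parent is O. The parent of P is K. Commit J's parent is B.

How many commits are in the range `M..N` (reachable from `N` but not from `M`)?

13

Reachable from N: {A, B, C, D, E, F, G, H, I, K, L, M, N, O}.
Reachable from M: {M}.
In N's history but not M's: {A, B, C, D, E, F, G, H, I, K, L, N, O} — 13 commits.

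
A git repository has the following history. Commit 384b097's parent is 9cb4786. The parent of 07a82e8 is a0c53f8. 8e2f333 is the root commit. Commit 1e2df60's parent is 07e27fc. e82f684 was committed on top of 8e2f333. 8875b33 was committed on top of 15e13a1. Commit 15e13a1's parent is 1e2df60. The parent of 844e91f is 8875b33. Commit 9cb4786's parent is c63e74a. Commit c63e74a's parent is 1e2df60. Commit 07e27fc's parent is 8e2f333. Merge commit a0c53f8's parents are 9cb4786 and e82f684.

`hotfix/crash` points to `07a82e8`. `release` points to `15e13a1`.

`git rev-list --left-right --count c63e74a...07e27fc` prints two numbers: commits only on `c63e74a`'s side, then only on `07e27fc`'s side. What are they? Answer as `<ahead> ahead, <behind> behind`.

2 ahead, 0 behind

Reachable from c63e74a: {07e27fc, 1e2df60, 8e2f333, c63e74a}.
Reachable from 07e27fc: {07e27fc, 8e2f333}.
Only in c63e74a's history (ahead): {1e2df60, c63e74a} — 2.
Only in 07e27fc's history (behind): {} — 0.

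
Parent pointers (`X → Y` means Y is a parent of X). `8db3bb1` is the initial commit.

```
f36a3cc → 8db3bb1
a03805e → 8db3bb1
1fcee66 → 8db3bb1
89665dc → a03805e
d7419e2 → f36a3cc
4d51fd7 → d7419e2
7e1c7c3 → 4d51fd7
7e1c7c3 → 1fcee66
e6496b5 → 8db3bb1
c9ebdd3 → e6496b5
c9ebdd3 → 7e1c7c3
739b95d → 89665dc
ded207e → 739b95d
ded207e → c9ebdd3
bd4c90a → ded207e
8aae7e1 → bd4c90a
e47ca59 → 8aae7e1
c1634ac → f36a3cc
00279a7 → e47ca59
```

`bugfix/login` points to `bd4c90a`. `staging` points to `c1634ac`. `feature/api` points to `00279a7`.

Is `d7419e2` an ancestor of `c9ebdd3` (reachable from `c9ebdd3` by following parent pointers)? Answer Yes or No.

Yes

Ancestors of c9ebdd3 (commits reachable by following parents): {1fcee66, 4d51fd7, 7e1c7c3, 8db3bb1, c9ebdd3, d7419e2, e6496b5, f36a3cc}.
d7419e2 is in that set, so it is an ancestor of c9ebdd3.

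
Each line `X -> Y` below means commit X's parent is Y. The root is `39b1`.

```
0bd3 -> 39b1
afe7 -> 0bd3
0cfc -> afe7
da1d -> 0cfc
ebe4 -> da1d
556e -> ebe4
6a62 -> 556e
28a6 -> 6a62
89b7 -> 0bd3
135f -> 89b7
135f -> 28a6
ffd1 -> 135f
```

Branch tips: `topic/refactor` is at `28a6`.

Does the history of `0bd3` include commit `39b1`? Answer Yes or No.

Ancestors of 0bd3 (commits reachable by following parents): {0bd3, 39b1}.
39b1 is in that set, so it is an ancestor of 0bd3.

Yes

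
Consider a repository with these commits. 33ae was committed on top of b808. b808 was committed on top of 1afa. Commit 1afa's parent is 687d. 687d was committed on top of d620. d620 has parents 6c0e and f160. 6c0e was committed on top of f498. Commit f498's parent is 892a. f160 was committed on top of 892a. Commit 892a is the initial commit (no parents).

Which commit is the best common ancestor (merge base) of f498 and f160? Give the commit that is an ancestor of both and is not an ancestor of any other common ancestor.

892a

Ancestors of f498: {892a, f498}.
Ancestors of f160: {892a, f160}.
Common ancestors: {892a}.
The only common ancestor is 892a, so it is the merge base.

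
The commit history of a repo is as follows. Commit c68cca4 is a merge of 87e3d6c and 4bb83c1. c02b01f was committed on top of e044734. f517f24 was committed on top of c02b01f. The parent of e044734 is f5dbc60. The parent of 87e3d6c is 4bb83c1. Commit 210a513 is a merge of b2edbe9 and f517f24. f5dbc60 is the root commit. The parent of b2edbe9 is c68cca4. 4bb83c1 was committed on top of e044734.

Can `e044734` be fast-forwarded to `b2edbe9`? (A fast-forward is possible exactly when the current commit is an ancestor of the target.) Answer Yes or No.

Yes

A fast-forward from e044734 to b2edbe9 is possible iff e044734 is an ancestor of b2edbe9.
Ancestors of b2edbe9: {4bb83c1, 87e3d6c, b2edbe9, c68cca4, e044734, f5dbc60}.
e044734 is among them, so fast-forward is possible.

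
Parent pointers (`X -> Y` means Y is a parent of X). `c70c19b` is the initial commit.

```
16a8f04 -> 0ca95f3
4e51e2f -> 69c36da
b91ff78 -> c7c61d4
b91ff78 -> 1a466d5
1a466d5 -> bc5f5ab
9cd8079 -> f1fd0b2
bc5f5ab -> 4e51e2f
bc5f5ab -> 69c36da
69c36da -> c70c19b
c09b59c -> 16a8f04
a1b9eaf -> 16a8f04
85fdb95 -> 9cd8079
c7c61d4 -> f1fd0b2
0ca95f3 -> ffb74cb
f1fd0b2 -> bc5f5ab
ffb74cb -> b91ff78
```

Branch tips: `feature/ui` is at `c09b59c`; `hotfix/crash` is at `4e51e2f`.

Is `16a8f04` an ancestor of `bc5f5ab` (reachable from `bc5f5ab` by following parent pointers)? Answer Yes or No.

Ancestors of bc5f5ab: {4e51e2f, 69c36da, bc5f5ab, c70c19b}.
16a8f04 is not in that set, so it is not an ancestor of bc5f5ab.

No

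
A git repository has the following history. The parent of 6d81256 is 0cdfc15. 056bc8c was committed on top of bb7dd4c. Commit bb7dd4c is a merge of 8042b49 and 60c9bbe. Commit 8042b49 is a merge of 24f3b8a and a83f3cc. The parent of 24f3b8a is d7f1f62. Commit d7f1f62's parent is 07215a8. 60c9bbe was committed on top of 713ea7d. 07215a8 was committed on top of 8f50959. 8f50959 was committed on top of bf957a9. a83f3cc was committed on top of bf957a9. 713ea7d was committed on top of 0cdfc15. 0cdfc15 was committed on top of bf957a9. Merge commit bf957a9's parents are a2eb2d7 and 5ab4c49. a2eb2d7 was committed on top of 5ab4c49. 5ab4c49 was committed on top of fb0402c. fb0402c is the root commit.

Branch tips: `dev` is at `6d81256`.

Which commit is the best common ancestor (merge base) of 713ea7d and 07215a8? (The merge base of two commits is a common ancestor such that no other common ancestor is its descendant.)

Ancestors of 713ea7d: {0cdfc15, 5ab4c49, 713ea7d, a2eb2d7, bf957a9, fb0402c}.
Ancestors of 07215a8: {07215a8, 5ab4c49, 8f50959, a2eb2d7, bf957a9, fb0402c}.
Common ancestors: {5ab4c49, a2eb2d7, bf957a9, fb0402c}.
Among these, bf957a9 is not an ancestor of any other common ancestor — it is the merge base.

bf957a9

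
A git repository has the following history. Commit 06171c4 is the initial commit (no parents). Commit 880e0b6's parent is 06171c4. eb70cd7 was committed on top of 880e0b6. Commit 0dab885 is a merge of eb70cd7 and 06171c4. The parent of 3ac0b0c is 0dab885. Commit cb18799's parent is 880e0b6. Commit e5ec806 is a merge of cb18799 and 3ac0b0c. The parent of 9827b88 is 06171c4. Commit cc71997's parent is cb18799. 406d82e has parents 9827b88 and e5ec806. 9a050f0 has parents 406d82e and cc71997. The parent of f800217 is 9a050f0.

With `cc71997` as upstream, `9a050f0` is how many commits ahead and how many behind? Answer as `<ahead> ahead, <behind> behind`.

Reachable from 9a050f0: {06171c4, 0dab885, 3ac0b0c, 406d82e, 880e0b6, 9827b88, 9a050f0, cb18799, cc71997, e5ec806, eb70cd7}.
Reachable from cc71997: {06171c4, 880e0b6, cb18799, cc71997}.
Only in 9a050f0's history (ahead): {0dab885, 3ac0b0c, 406d82e, 9827b88, 9a050f0, e5ec806, eb70cd7} — 7.
Only in cc71997's history (behind): {} — 0.

7 ahead, 0 behind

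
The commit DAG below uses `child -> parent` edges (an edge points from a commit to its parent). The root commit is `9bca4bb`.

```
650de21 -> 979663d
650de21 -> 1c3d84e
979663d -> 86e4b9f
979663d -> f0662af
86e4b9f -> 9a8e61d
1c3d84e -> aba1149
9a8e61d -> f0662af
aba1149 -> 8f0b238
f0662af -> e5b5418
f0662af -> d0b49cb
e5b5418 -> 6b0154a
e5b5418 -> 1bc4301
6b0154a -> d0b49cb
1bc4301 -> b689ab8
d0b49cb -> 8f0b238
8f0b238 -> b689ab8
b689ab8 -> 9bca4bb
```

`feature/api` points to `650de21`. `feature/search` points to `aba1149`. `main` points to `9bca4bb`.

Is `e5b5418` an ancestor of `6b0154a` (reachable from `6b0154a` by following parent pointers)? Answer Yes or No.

Ancestors of 6b0154a: {6b0154a, 8f0b238, 9bca4bb, b689ab8, d0b49cb}.
e5b5418 is not in that set, so it is not an ancestor of 6b0154a.

No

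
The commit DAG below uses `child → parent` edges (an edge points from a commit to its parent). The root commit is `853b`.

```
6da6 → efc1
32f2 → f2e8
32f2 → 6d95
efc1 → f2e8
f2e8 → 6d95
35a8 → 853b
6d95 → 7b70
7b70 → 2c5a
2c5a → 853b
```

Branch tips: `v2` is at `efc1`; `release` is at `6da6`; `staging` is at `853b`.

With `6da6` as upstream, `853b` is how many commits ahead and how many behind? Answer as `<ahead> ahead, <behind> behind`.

0 ahead, 6 behind

Reachable from 853b: {853b}.
Reachable from 6da6: {2c5a, 6d95, 6da6, 7b70, 853b, efc1, f2e8}.
Only in 853b's history (ahead): {} — 0.
Only in 6da6's history (behind): {2c5a, 6d95, 6da6, 7b70, efc1, f2e8} — 6.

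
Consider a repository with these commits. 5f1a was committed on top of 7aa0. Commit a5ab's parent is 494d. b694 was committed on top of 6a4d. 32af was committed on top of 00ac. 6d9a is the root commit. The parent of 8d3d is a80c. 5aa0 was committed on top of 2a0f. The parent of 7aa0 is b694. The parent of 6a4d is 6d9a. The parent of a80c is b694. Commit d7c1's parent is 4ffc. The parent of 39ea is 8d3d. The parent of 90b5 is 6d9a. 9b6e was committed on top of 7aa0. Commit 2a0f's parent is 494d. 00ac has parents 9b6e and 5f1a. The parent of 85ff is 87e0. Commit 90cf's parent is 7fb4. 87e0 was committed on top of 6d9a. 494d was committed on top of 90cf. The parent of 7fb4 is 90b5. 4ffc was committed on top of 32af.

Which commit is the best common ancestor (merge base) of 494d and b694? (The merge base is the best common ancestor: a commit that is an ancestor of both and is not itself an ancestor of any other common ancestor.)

Ancestors of 494d: {494d, 6d9a, 7fb4, 90b5, 90cf}.
Ancestors of b694: {6a4d, 6d9a, b694}.
Common ancestors: {6d9a}.
The only common ancestor is 6d9a, so it is the merge base.

6d9a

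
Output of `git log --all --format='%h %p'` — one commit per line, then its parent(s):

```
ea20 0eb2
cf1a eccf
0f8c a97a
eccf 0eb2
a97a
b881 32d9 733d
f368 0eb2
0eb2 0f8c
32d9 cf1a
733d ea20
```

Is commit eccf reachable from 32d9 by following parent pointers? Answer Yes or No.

Ancestors of 32d9 (commits reachable by following parents): {0eb2, 0f8c, 32d9, a97a, cf1a, eccf}.
eccf is in that set, so it is an ancestor of 32d9.

Yes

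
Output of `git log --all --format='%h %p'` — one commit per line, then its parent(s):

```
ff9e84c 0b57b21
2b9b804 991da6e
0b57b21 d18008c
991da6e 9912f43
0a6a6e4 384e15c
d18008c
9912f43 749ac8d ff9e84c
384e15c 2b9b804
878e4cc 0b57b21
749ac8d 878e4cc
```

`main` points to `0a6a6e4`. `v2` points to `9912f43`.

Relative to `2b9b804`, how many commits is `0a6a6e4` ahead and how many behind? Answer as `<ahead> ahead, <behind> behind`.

Reachable from 0a6a6e4: {0a6a6e4, 0b57b21, 2b9b804, 384e15c, 749ac8d, 878e4cc, 9912f43, 991da6e, d18008c, ff9e84c}.
Reachable from 2b9b804: {0b57b21, 2b9b804, 749ac8d, 878e4cc, 9912f43, 991da6e, d18008c, ff9e84c}.
Only in 0a6a6e4's history (ahead): {0a6a6e4, 384e15c} — 2.
Only in 2b9b804's history (behind): {} — 0.

2 ahead, 0 behind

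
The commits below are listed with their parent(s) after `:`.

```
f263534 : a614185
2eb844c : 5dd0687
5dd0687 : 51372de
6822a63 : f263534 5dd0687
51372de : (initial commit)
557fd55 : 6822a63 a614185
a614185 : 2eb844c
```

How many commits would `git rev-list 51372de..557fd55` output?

Reachable from 557fd55: {2eb844c, 51372de, 557fd55, 5dd0687, 6822a63, a614185, f263534}.
Reachable from 51372de: {51372de}.
In 557fd55's history but not 51372de's: {2eb844c, 557fd55, 5dd0687, 6822a63, a614185, f263534} — 6 commits.

6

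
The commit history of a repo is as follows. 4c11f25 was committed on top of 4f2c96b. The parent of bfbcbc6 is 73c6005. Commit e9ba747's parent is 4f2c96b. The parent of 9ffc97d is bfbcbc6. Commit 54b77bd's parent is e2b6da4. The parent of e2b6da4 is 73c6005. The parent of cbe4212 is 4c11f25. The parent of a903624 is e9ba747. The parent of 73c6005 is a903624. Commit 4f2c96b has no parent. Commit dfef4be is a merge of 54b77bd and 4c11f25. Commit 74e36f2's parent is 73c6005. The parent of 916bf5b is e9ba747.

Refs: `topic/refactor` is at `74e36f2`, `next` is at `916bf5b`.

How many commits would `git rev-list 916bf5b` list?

3

Walking parent pointers from 916bf5b: reachable set = {4f2c96b, 916bf5b, e9ba747}.
That is 3 commits.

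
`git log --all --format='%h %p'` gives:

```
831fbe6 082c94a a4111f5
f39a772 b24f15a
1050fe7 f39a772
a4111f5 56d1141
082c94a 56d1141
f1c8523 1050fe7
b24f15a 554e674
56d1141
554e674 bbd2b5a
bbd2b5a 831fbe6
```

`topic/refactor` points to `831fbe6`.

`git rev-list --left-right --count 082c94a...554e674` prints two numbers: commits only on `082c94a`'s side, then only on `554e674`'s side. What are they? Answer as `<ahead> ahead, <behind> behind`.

Reachable from 082c94a: {082c94a, 56d1141}.
Reachable from 554e674: {082c94a, 554e674, 56d1141, 831fbe6, a4111f5, bbd2b5a}.
Only in 082c94a's history (ahead): {} — 0.
Only in 554e674's history (behind): {554e674, 831fbe6, a4111f5, bbd2b5a} — 4.

0 ahead, 4 behind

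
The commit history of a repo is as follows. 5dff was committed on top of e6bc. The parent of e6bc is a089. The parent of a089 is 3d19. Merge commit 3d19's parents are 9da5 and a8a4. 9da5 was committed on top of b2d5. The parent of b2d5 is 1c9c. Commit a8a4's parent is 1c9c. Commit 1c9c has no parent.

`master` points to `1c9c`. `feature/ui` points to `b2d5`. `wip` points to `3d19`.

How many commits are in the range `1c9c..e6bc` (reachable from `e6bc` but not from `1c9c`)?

Reachable from e6bc: {1c9c, 3d19, 9da5, a089, a8a4, b2d5, e6bc}.
Reachable from 1c9c: {1c9c}.
In e6bc's history but not 1c9c's: {3d19, 9da5, a089, a8a4, b2d5, e6bc} — 6 commits.

6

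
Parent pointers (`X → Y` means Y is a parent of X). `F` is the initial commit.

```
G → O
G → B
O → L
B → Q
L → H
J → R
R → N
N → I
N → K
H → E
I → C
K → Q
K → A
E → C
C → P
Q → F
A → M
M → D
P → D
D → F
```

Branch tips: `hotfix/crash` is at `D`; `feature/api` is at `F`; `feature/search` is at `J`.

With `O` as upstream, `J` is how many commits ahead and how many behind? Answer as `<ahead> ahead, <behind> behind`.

Reachable from J: {A, C, D, F, I, J, K, M, N, P, Q, R}.
Reachable from O: {C, D, E, F, H, L, O, P}.
Only in J's history (ahead): {A, I, J, K, M, N, Q, R} — 8.
Only in O's history (behind): {E, H, L, O} — 4.

8 ahead, 4 behind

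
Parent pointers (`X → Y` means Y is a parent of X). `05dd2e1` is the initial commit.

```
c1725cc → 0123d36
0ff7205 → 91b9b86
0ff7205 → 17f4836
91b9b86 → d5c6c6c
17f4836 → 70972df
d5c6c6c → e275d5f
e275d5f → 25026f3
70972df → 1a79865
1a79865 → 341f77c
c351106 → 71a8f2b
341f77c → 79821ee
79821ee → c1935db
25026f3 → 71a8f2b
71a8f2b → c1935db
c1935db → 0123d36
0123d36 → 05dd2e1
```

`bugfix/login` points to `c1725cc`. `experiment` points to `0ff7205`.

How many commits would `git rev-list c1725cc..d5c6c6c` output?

5

Reachable from d5c6c6c: {0123d36, 05dd2e1, 25026f3, 71a8f2b, c1935db, d5c6c6c, e275d5f}.
Reachable from c1725cc: {0123d36, 05dd2e1, c1725cc}.
In d5c6c6c's history but not c1725cc's: {25026f3, 71a8f2b, c1935db, d5c6c6c, e275d5f} — 5 commits.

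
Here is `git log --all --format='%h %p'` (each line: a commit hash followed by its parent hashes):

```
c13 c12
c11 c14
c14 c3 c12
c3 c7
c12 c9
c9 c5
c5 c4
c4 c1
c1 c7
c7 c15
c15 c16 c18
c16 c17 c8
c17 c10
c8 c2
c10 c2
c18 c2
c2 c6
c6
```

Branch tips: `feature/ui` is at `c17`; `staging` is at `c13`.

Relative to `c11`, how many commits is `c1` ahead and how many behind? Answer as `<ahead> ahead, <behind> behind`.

Reachable from c1: {c1, c10, c15, c16, c17, c18, c2, c6, c7, c8}.
Reachable from c11: {c1, c10, c11, c12, c14, c15, c16, c17, c18, c2, c3, c4, c5, c6, c7, c8, c9}.
Only in c1's history (ahead): {} — 0.
Only in c11's history (behind): {c11, c12, c14, c3, c4, c5, c9} — 7.

0 ahead, 7 behind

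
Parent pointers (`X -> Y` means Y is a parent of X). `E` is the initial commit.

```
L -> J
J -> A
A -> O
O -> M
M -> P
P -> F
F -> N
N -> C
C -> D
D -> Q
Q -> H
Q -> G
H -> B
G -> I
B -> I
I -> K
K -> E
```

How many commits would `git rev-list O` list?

14

Walking parent pointers from O: reachable set = {B, C, D, E, F, G, H, I, K, M, N, O, P, Q}.
That is 14 commits.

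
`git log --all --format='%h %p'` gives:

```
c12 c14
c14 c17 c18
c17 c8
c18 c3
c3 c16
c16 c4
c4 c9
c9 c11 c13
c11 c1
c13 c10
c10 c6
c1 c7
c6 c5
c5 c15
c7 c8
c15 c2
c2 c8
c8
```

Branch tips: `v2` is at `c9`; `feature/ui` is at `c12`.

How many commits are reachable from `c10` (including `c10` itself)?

Walking parent pointers from c10: reachable set = {c10, c15, c2, c5, c6, c8}.
That is 6 commits.

6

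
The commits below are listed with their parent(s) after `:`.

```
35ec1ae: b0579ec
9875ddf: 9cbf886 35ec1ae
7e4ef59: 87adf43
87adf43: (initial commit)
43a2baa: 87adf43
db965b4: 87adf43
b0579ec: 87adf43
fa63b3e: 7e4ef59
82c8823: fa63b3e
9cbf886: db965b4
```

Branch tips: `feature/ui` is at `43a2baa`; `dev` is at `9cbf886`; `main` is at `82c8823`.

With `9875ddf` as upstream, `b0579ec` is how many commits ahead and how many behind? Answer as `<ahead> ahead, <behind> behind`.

0 ahead, 4 behind

Reachable from b0579ec: {87adf43, b0579ec}.
Reachable from 9875ddf: {35ec1ae, 87adf43, 9875ddf, 9cbf886, b0579ec, db965b4}.
Only in b0579ec's history (ahead): {} — 0.
Only in 9875ddf's history (behind): {35ec1ae, 9875ddf, 9cbf886, db965b4} — 4.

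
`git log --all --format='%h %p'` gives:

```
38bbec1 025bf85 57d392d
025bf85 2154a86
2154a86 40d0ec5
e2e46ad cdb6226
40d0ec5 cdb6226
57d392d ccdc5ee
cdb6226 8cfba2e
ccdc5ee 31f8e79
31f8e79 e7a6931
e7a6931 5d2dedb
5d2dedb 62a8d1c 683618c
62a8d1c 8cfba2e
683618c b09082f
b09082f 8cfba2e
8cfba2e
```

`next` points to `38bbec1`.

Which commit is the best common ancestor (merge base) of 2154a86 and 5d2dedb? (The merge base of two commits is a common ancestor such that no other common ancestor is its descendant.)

Ancestors of 2154a86: {2154a86, 40d0ec5, 8cfba2e, cdb6226}.
Ancestors of 5d2dedb: {5d2dedb, 62a8d1c, 683618c, 8cfba2e, b09082f}.
Common ancestors: {8cfba2e}.
The only common ancestor is 8cfba2e, so it is the merge base.

8cfba2e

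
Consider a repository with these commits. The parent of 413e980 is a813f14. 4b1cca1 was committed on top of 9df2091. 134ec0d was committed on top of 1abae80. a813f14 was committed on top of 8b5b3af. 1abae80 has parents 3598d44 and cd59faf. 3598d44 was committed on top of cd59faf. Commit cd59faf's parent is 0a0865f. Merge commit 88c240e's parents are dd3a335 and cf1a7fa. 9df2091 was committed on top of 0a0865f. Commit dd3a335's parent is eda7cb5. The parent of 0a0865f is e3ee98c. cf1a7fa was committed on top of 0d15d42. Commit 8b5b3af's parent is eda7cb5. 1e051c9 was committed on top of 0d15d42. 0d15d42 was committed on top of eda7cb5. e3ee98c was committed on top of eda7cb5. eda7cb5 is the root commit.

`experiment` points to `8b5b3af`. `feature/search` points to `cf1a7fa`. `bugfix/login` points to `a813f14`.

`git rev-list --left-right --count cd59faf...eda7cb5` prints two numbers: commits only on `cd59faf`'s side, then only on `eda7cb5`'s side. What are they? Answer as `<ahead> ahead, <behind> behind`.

3 ahead, 0 behind

Reachable from cd59faf: {0a0865f, cd59faf, e3ee98c, eda7cb5}.
Reachable from eda7cb5: {eda7cb5}.
Only in cd59faf's history (ahead): {0a0865f, cd59faf, e3ee98c} — 3.
Only in eda7cb5's history (behind): {} — 0.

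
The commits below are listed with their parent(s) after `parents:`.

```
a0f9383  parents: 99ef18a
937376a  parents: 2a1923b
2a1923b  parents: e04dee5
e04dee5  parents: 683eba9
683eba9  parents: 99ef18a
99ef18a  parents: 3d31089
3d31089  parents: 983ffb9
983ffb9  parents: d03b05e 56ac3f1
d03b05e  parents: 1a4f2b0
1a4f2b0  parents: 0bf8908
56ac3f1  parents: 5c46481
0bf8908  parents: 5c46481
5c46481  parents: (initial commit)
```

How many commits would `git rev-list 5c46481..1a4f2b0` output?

Reachable from 1a4f2b0: {0bf8908, 1a4f2b0, 5c46481}.
Reachable from 5c46481: {5c46481}.
In 1a4f2b0's history but not 5c46481's: {0bf8908, 1a4f2b0} — 2 commits.

2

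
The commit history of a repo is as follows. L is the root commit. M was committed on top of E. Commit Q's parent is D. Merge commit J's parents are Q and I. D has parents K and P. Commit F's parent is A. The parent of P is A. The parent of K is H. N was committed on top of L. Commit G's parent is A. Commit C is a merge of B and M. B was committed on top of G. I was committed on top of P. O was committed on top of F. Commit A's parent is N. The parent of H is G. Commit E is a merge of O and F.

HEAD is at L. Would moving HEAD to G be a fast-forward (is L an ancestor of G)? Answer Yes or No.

Yes

A fast-forward from L to G is possible iff L is an ancestor of G.
Ancestors of G: {A, G, L, N}.
L is among them, so fast-forward is possible.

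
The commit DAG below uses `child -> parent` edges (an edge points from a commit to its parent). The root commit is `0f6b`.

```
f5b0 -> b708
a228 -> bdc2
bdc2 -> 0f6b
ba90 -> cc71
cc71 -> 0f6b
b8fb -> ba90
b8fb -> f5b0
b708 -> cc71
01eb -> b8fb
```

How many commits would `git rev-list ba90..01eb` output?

Reachable from 01eb: {01eb, 0f6b, b708, b8fb, ba90, cc71, f5b0}.
Reachable from ba90: {0f6b, ba90, cc71}.
In 01eb's history but not ba90's: {01eb, b708, b8fb, f5b0} — 4 commits.

4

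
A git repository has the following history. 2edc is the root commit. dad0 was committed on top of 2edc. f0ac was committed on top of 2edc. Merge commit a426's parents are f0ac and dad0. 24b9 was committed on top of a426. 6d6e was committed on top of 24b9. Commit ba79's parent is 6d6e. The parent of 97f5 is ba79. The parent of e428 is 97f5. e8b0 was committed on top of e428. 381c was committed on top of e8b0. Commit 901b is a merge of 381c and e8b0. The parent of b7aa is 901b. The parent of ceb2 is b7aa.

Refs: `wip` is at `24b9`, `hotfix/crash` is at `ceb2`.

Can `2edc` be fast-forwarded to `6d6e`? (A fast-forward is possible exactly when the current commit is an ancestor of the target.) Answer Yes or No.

Yes

A fast-forward from 2edc to 6d6e is possible iff 2edc is an ancestor of 6d6e.
Ancestors of 6d6e: {24b9, 2edc, 6d6e, a426, dad0, f0ac}.
2edc is among them, so fast-forward is possible.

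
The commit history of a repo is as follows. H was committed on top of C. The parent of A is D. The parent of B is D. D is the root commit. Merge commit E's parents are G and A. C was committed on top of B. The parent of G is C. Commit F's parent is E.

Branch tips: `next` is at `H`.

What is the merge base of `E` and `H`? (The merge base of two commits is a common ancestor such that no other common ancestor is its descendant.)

Ancestors of E: {A, B, C, D, E, G}.
Ancestors of H: {B, C, D, H}.
Common ancestors: {B, C, D}.
Among these, C is not an ancestor of any other common ancestor — it is the merge base.

C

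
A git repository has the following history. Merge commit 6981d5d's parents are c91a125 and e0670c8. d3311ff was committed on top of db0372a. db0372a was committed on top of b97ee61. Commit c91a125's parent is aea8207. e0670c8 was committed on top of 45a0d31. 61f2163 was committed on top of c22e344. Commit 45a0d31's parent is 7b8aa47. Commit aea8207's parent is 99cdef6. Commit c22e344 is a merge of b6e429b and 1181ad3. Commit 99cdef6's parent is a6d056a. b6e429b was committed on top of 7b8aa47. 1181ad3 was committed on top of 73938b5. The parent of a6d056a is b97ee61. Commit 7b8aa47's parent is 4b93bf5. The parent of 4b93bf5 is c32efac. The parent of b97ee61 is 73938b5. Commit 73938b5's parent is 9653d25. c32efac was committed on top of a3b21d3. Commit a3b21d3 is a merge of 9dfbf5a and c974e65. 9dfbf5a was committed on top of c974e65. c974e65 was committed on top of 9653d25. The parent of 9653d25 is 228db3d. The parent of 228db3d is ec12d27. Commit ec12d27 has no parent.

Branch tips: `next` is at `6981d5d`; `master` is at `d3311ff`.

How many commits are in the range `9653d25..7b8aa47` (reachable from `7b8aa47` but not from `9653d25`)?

Reachable from 7b8aa47: {228db3d, 4b93bf5, 7b8aa47, 9653d25, 9dfbf5a, a3b21d3, c32efac, c974e65, ec12d27}.
Reachable from 9653d25: {228db3d, 9653d25, ec12d27}.
In 7b8aa47's history but not 9653d25's: {4b93bf5, 7b8aa47, 9dfbf5a, a3b21d3, c32efac, c974e65} — 6 commits.

6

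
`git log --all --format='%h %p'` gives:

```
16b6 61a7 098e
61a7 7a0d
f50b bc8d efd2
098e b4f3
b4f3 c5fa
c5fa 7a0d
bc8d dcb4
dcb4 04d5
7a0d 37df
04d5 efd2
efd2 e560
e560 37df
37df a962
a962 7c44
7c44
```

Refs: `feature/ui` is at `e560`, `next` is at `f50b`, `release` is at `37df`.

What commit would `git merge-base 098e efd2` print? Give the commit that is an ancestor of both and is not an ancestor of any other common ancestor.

Ancestors of 098e: {098e, 37df, 7a0d, 7c44, a962, b4f3, c5fa}.
Ancestors of efd2: {37df, 7c44, a962, e560, efd2}.
Common ancestors: {37df, 7c44, a962}.
Among these, 37df is not an ancestor of any other common ancestor — it is the merge base.

37df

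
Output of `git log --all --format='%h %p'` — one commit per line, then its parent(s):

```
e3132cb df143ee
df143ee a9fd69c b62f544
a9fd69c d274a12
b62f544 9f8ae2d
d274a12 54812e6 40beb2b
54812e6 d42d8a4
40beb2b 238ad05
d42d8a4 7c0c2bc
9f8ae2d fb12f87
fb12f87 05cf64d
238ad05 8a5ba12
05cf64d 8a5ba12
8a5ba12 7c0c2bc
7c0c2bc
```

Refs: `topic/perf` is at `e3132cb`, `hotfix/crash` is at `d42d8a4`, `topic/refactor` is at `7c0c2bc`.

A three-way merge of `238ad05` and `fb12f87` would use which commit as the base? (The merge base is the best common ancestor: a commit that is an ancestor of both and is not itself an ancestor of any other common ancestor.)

8a5ba12

Ancestors of 238ad05: {238ad05, 7c0c2bc, 8a5ba12}.
Ancestors of fb12f87: {05cf64d, 7c0c2bc, 8a5ba12, fb12f87}.
Common ancestors: {7c0c2bc, 8a5ba12}.
Among these, 8a5ba12 is not an ancestor of any other common ancestor — it is the merge base.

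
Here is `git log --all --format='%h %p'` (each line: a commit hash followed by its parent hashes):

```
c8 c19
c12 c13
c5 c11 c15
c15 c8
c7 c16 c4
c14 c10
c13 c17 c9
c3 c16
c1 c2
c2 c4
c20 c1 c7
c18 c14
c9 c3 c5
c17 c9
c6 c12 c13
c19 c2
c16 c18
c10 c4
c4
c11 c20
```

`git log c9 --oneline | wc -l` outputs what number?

16

Walking parent pointers from c9: reachable set = {c1, c10, c11, c14, c15, c16, c18, c19, c2, c20, c3, c4, c5, c7, c8, c9}.
That is 16 commits.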